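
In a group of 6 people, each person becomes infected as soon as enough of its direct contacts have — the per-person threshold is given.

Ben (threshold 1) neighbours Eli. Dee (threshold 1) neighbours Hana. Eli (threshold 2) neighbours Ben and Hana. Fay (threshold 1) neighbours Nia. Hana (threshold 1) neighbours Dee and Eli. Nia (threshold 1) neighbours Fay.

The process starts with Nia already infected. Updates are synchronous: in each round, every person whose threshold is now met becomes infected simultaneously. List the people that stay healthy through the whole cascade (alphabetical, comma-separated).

Ben, Dee, Eli, Hana

Round 1 — Nia becomes infected (initial).
Round 2 — checking thresholds:
  Fay: 1 of 1 neighbours ≥ 1, becomes infected.
Round 3 — no new infections; cascade stops.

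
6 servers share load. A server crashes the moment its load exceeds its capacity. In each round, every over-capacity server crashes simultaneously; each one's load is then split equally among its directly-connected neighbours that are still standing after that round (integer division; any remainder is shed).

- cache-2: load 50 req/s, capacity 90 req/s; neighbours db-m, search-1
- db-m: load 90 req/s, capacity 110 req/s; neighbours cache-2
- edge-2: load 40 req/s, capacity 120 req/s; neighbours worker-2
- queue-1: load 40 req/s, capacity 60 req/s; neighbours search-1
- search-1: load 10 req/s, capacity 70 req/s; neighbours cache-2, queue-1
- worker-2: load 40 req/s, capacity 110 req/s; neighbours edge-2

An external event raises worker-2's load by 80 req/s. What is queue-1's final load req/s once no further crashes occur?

40

Round 1 — worker-2 at 120 > 110. worker-2 crashes.
  worker-2 sheds 120 req/s to edge-2: 120 each.
    edge-2: 40+120 = 160 > 120
Round 2 — edge-2 crashes.
  edge-2 sheds 160 req/s: no online neighbours, lost.
No further crashes.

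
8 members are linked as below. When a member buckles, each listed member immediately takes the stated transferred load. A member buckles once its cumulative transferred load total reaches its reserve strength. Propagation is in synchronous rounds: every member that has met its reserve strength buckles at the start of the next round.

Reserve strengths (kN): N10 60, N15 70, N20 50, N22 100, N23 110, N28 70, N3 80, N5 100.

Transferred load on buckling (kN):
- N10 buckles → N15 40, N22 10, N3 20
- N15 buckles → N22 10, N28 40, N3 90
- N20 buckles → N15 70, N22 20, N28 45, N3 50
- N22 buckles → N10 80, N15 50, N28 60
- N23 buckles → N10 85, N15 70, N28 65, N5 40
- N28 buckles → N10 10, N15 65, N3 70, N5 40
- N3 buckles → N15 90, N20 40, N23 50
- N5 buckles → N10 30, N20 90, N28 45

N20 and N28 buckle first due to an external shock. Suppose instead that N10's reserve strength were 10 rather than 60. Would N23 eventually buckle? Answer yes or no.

With N10's reserve strength at 10:
Round 1 — N20, N28 buckle (initial).
  N10: +10 → 10 ≥ 10
  N15: +70+65 → 135 ≥ 70
  N22: +20 → 20 < 100
  N3: +50+70 → 120 ≥ 80
  N5: +40 → 40 < 100
Round 2 — N10, N15, N3 buckle.
  N22: +10+10 → 40 < 100
  N23: +50 → 50 < 110
No further bucklings.

no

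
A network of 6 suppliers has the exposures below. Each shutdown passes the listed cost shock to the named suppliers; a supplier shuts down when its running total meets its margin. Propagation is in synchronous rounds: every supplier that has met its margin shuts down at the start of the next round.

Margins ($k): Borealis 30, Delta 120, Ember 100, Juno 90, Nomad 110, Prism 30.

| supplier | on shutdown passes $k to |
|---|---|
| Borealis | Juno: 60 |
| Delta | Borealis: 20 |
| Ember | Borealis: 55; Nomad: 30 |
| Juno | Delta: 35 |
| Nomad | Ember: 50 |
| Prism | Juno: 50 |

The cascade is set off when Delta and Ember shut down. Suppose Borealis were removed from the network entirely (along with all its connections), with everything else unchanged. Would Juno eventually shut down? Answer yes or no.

no

With Borealis removed:
Round 1 — Delta, Ember shut down (initial).
  Nomad: +30 → 30 < 110
No further shutdowns.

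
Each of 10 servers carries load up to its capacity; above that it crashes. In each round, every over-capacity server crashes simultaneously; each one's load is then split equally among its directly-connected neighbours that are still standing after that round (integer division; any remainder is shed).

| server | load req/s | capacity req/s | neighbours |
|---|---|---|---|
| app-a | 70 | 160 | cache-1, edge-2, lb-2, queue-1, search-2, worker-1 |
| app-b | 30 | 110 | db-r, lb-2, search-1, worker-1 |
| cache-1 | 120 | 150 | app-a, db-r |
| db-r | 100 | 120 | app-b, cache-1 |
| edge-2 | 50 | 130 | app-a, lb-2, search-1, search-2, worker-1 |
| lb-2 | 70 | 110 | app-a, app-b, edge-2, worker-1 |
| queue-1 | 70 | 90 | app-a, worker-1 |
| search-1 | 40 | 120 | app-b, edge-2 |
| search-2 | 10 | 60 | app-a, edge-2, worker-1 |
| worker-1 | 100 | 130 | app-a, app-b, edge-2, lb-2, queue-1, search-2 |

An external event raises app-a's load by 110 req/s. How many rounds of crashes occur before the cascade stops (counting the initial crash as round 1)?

Round 1 — app-a at 180 > 160. app-a crashes.
  app-a sheds 180 req/s to cache-1, edge-2, lb-2, queue-1, search-2, worker-1: 30 each.
    cache-1: 120+30 = 150 ≤ 150
    edge-2: 50+30 = 80 ≤ 130
    lb-2: 70+30 = 100 ≤ 110
    queue-1: 70+30 = 100 > 90
    search-2: 10+30 = 40 ≤ 60
    worker-1: 100+30 = 130 ≤ 130
Round 2 — queue-1 crashes.
  queue-1 sheds 100 req/s to worker-1: 100 each.
    worker-1: 130+100 = 230 > 130
Round 3 — worker-1 crashes.
  worker-1 sheds 230 req/s to app-b, edge-2, lb-2, search-2: 57 each (2 lost).
    app-b: 30+57 = 87 ≤ 110
    edge-2: 80+57 = 137 > 130
    lb-2: 100+57 = 157 > 110
    search-2: 40+57 = 97 > 60
Round 4 — edge-2, lb-2, search-2 crash.
  edge-2 sheds 137 req/s to search-1: 137 each.
    search-1: 40+137 = 177 > 120
  lb-2 sheds 157 req/s to app-b: 157 each.
    app-b: 87+157 = 244 > 110
  search-2 sheds 97 req/s: no online neighbours, lost.
Round 5 — app-b, search-1 crash.
  app-b sheds 244 req/s to db-r: 244 each.
    db-r: 100+244 = 344 > 120
  search-1 sheds 177 req/s: no online neighbours, lost.
Round 6 — db-r crashes.
  db-r sheds 344 req/s to cache-1: 344 each.
    cache-1: 150+344 = 494 > 150
Round 7 — cache-1 crashes.
  cache-1 sheds 494 req/s: no online neighbours, lost.
No further crashes.

7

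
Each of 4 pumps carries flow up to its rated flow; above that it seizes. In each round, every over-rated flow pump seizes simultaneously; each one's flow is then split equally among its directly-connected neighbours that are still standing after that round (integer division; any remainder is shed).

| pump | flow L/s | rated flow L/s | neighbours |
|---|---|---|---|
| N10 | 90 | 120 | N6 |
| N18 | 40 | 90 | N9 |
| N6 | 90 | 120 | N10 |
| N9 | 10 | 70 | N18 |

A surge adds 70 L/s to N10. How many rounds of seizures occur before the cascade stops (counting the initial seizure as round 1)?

Round 1 — N10 at 160 > 120. N10 seizes.
  N10 sheds 160 L/s to N6: 160 each.
    N6: 90+160 = 250 > 120
Round 2 — N6 seizes.
  N6 sheds 250 L/s: no online neighbours, lost.
No further seizures.

2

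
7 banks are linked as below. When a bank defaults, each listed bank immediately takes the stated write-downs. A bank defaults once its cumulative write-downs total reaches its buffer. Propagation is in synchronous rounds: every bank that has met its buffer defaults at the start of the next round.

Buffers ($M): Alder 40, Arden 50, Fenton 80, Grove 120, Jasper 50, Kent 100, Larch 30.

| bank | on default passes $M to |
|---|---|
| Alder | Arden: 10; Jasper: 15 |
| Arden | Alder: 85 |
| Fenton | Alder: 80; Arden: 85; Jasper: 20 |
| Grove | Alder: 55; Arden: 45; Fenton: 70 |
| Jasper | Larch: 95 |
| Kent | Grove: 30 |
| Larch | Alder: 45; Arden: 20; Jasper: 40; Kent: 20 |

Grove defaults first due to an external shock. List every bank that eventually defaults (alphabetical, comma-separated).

Round 1 — Grove defaults (initial).
  Alder: +55 → 55 ≥ 40
  Arden: +45 → 45 < 50
  Fenton: +70 → 70 < 80
Round 2 — Alder defaults.
  Arden: +10 → 55 ≥ 50
  Jasper: +15 → 15 < 50
Round 3 — Arden defaults.
No further defaults.

Alder, Arden, Grove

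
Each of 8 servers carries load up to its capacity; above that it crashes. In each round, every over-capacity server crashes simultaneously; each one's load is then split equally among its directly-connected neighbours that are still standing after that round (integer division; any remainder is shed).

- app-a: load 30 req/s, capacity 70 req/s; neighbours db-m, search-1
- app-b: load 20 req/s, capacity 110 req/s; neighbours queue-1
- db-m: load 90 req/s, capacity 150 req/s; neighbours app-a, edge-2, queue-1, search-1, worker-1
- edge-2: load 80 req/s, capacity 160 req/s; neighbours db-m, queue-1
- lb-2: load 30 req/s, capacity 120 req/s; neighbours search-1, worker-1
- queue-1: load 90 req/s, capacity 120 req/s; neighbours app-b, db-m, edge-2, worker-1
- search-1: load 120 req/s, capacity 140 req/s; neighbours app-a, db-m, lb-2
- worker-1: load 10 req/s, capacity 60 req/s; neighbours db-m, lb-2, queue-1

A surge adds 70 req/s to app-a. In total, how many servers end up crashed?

7

Round 1 — app-a at 100 > 70. app-a crashes.
  app-a sheds 100 req/s to db-m, search-1: 50 each.
    db-m: 90+50 = 140 ≤ 150
    search-1: 120+50 = 170 > 140
Round 2 — search-1 crashes.
  search-1 sheds 170 req/s to db-m, lb-2: 85 each.
    db-m: 140+85 = 225 > 150
    lb-2: 30+85 = 115 ≤ 120
Round 3 — db-m crashes.
  db-m sheds 225 req/s to edge-2, queue-1, worker-1: 75 each.
    edge-2: 80+75 = 155 ≤ 160
    queue-1: 90+75 = 165 > 120
    worker-1: 10+75 = 85 > 60
Round 4 — queue-1, worker-1 crash.
  queue-1 sheds 165 req/s to app-b, edge-2: 82 each (1 lost).
    app-b: 20+82 = 102 ≤ 110
    edge-2: 155+82 = 237 > 160
  worker-1 sheds 85 req/s to lb-2: 85 each.
    lb-2: 115+85 = 200 > 120
Round 5 — edge-2, lb-2 crash.
  edge-2 sheds 237 req/s: no online neighbours, lost.
  lb-2 sheds 200 req/s: no online neighbours, lost.
No further crashes.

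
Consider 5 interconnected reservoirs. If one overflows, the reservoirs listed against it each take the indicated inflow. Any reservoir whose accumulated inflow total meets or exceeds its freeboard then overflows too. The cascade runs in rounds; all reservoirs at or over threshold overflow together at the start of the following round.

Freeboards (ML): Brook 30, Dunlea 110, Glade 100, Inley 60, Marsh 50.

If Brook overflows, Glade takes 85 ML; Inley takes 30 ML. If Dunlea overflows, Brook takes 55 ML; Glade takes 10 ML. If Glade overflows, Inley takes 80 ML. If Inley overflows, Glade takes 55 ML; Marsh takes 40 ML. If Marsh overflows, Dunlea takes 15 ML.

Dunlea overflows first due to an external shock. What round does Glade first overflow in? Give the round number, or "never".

never

Round 1 — Dunlea overflows (initial).
  Brook: +55 → 55 ≥ 30
  Glade: +10 → 10 < 100
Round 2 — Brook overflows.
  Glade: +85 → 95 < 100
  Inley: +30 → 30 < 60
No further overflows.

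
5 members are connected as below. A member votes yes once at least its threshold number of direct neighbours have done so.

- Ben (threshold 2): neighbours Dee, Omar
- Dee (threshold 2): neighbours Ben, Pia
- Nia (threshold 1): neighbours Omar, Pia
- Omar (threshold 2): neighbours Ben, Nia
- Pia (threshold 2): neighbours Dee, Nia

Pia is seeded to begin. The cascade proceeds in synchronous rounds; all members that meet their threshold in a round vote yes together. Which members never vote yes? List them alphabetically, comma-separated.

Round 1 — Pia votes yes (initial).
Round 2 — checking thresholds:
  Dee: 1 of 2 neighbours < 2, below threshold.
  Nia: 1 of 2 neighbours ≥ 1, votes yes.
Round 3 — no new yes votes; cascade stops.

Ben, Dee, Omar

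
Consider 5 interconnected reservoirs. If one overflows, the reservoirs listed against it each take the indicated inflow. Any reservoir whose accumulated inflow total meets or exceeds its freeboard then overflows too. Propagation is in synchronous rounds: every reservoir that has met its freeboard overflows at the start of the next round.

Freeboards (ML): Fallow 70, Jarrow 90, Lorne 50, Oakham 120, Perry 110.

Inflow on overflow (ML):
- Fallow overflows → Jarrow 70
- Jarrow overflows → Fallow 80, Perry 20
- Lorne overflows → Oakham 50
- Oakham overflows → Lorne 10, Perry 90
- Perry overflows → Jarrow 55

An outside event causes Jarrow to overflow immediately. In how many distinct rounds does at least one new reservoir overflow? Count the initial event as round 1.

Round 1 — Jarrow overflows (initial).
  Fallow: +80 → 80 ≥ 70
  Perry: +20 → 20 < 110
Round 2 — Fallow overflows.
No further overflows.

2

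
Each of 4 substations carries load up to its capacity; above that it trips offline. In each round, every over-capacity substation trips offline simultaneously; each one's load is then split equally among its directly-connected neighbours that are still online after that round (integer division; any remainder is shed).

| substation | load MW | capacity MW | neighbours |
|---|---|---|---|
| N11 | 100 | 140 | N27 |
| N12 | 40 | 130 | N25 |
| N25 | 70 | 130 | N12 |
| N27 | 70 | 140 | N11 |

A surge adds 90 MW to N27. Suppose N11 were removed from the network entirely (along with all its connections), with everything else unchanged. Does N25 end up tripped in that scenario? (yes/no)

no

With N11 removed:
Round 1 — N27 at 160 > 140. N27 trips offline.
  N27 sheds 160 MW: no online neighbours, lost.
No further trips.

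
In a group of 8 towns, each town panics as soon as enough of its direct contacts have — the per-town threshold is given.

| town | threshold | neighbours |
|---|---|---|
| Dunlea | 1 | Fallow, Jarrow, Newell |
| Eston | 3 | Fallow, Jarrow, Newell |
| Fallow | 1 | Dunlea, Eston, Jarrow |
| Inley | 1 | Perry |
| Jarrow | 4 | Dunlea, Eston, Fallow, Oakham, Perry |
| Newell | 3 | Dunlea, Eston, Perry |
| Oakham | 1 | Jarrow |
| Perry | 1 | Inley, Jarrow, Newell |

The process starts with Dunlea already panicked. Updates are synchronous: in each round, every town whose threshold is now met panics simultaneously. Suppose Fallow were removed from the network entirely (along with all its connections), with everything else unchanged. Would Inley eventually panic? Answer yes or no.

no

With Fallow removed:
Round 1 — Dunlea panics (initial).
Round 2 — no new panics; cascade stops.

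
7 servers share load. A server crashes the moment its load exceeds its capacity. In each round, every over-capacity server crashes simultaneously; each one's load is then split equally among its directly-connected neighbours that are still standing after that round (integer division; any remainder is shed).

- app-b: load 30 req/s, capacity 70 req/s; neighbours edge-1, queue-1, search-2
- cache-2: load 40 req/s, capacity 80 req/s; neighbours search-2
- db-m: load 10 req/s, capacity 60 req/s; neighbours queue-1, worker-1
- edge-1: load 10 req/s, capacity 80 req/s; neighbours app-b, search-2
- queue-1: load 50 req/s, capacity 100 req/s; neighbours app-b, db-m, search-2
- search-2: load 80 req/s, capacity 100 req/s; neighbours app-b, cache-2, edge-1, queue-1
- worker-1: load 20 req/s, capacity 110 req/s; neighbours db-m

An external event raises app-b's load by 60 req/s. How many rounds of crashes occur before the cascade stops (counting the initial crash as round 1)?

5

Round 1 — app-b at 90 > 70. app-b crashes.
  app-b sheds 90 req/s to edge-1, queue-1, search-2: 30 each.
    edge-1: 10+30 = 40 ≤ 80
    queue-1: 50+30 = 80 ≤ 100
    search-2: 80+30 = 110 > 100
Round 2 — search-2 crashes.
  search-2 sheds 110 req/s to cache-2, edge-1, queue-1: 36 each (2 lost).
    cache-2: 40+36 = 76 ≤ 80
    edge-1: 40+36 = 76 ≤ 80
    queue-1: 80+36 = 116 > 100
Round 3 — queue-1 crashes.
  queue-1 sheds 116 req/s to db-m: 116 each.
    db-m: 10+116 = 126 > 60
Round 4 — db-m crashes.
  db-m sheds 126 req/s to worker-1: 126 each.
    worker-1: 20+126 = 146 > 110
Round 5 — worker-1 crashes.
  worker-1 sheds 146 req/s: no online neighbours, lost.
No further crashes.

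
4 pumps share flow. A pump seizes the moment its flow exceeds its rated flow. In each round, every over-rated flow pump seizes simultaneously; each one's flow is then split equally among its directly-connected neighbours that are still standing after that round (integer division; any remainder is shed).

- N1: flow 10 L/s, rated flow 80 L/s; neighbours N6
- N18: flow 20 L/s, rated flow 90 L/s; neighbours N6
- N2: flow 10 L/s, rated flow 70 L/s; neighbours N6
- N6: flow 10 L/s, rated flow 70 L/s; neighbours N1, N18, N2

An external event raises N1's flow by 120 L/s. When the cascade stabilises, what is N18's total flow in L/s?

90

Round 1 — N1 at 130 > 80. N1 seizes.
  N1 sheds 130 L/s to N6: 130 each.
    N6: 10+130 = 140 > 70
Round 2 — N6 seizes.
  N6 sheds 140 L/s to N18, N2: 70 each.
    N18: 20+70 = 90 ≤ 90
    N2: 10+70 = 80 > 70
Round 3 — N2 seizes.
  N2 sheds 80 L/s: no online neighbours, lost.
No further seizures.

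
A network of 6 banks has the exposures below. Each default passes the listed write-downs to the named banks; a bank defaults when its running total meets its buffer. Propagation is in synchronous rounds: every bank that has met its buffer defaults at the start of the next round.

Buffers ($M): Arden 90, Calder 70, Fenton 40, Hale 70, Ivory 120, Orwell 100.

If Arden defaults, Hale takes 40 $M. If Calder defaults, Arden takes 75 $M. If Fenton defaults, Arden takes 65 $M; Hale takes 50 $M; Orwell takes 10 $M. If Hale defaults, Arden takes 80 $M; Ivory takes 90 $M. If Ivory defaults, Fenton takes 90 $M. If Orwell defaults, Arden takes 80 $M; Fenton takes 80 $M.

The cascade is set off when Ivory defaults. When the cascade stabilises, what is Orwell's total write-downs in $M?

Round 1 — Ivory defaults (initial).
  Fenton: +90 → 90 ≥ 40
Round 2 — Fenton defaults.
  Arden: +65 → 65 < 90
  Hale: +50 → 50 < 70
  Orwell: +10 → 10 < 100
No further defaults.

10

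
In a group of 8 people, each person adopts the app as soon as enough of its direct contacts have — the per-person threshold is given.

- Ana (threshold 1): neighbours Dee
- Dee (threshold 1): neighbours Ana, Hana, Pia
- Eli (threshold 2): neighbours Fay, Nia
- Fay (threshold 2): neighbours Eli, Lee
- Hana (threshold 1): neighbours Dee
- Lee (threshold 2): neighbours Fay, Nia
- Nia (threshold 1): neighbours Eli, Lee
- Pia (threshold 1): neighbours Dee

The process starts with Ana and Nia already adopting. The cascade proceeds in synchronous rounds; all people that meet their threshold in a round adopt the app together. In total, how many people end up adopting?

5

Round 1 — Ana, Nia adopt the app (initial).
Round 2 — checking thresholds:
  Dee: 1 of 3 neighbours ≥ 1, adopts the app.
  Eli: 1 of 2 neighbours < 2, holds.
  Lee: 1 of 2 neighbours < 2, holds.
Round 3 — checking thresholds:
  Eli: 1 of 2 neighbours < 2, holds.
  Hana: 1 of 1 neighbours ≥ 1, adopts the app.
  Lee: 1 of 2 neighbours < 2, holds.
  Pia: 1 of 1 neighbours ≥ 1, adopts the app.
Round 4 — no new adoptions; cascade stops.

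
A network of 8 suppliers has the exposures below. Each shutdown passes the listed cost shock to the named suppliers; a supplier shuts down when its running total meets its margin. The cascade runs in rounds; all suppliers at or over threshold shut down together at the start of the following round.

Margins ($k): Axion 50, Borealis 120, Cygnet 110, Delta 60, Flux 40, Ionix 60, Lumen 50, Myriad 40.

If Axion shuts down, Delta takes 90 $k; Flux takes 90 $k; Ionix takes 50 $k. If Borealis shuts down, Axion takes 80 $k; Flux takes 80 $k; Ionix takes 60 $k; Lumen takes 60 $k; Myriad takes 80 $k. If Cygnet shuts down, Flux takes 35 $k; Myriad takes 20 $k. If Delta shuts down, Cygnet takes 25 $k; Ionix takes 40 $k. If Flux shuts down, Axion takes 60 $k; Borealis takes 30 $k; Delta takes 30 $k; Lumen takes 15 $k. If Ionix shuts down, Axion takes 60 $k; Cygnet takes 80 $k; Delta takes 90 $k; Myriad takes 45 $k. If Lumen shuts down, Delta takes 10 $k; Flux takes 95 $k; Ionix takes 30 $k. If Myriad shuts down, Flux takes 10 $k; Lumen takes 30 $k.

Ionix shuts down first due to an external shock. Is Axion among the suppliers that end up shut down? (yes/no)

yes

Round 1 — Ionix shuts down (initial).
  Axion: +60 → 60 ≥ 50
  Cygnet: +80 → 80 < 110
  Delta: +90 → 90 ≥ 60
  Myriad: +45 → 45 ≥ 40
Round 2 — Axion, Delta, Myriad shut down.
  Cygnet: +25 → 105 < 110
  Flux: +90+10 → 100 ≥ 40
  Lumen: +30 → 30 < 50
Round 3 — Flux shuts down.
  Borealis: +30 → 30 < 120
  Lumen: +15 → 45 < 50
No further shutdowns.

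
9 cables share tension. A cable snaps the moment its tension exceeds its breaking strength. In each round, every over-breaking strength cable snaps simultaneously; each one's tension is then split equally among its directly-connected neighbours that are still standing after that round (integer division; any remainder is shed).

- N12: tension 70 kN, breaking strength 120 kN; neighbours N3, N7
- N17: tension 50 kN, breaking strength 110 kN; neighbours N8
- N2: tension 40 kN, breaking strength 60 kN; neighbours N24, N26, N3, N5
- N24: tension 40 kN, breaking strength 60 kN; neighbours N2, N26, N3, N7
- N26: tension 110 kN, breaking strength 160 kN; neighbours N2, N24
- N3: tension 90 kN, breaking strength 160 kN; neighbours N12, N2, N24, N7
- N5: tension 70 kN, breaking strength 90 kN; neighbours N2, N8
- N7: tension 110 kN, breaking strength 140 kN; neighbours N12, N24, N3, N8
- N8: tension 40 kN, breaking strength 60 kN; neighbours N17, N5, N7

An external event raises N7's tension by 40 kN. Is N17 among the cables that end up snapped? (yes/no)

no

Round 1 — N7 at 150 > 140. N7 snaps.
  N7 sheds 150 kN to N12, N24, N3, N8: 37 each (2 lost).
    N12: 70+37 = 107 ≤ 120
    N24: 40+37 = 77 > 60
    N3: 90+37 = 127 ≤ 160
    N8: 40+37 = 77 > 60
Round 2 — N24, N8 snap.
  N24 sheds 77 kN to N2, N26, N3: 25 each (2 lost).
    N2: 40+25 = 65 > 60
    N26: 110+25 = 135 ≤ 160
    N3: 127+25 = 152 ≤ 160
  N8 sheds 77 kN to N17, N5: 38 each (1 lost).
    N17: 50+38 = 88 ≤ 110
    N5: 70+38 = 108 > 90
Round 3 — N2, N5 snap.
  N2 sheds 65 kN to N26, N3: 32 each (1 lost).
    N26: 135+32 = 167 > 160
    N3: 152+32 = 184 > 160
  N5 sheds 108 kN: no online neighbours, lost.
Round 4 — N26, N3 snap.
  N26 sheds 167 kN: no online neighbours, lost.
  N3 sheds 184 kN to N12: 184 each.
    N12: 107+184 = 291 > 120
Round 5 — N12 snaps.
  N12 sheds 291 kN: no online neighbours, lost.
No further breaks.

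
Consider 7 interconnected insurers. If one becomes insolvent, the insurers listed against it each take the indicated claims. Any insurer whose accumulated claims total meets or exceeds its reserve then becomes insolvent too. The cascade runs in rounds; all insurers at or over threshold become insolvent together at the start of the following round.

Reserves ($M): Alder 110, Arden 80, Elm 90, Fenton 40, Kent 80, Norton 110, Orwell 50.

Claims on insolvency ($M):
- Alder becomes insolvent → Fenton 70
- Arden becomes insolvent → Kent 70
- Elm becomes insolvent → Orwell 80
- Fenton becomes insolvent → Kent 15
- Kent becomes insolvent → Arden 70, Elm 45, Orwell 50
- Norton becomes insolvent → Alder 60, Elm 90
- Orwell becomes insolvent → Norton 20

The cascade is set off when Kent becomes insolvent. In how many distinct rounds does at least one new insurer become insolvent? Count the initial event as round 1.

Round 1 — Kent becomes insolvent (initial).
  Arden: +70 → 70 < 80
  Elm: +45 → 45 < 90
  Orwell: +50 → 50 ≥ 50
Round 2 — Orwell becomes insolvent.
  Norton: +20 → 20 < 110
No further insolvencies.

2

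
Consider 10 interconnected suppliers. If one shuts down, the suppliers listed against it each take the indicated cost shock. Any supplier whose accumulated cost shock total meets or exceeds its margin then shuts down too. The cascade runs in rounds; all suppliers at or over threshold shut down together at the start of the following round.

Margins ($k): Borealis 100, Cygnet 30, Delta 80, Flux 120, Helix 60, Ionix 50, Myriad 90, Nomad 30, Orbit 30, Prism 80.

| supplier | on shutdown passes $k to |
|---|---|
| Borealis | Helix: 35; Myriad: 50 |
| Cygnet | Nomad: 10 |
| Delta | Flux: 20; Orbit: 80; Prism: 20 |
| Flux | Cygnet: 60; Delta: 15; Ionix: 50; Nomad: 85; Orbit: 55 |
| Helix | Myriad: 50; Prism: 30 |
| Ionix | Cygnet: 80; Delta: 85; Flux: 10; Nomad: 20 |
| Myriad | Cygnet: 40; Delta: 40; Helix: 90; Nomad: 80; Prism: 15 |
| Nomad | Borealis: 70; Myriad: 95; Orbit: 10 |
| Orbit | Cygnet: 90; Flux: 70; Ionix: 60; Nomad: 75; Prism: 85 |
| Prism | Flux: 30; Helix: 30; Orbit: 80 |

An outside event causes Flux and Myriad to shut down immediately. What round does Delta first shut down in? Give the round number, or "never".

Round 1 — Flux, Myriad shut down (initial).
  Cygnet: +60+40 → 100 ≥ 30
  Delta: +15+40 → 55 < 80
  Helix: +90 → 90 ≥ 60
  Ionix: +50 → 50 ≥ 50
  Nomad: +85+80 → 165 ≥ 30
  Orbit: +55 → 55 ≥ 30
  Prism: +15 → 15 < 80
Round 2 — Cygnet, Helix, Ionix, Nomad, Orbit shut down.
  Borealis: +70 → 70 < 100
  Delta: +85 → 140 ≥ 80
  Prism: +30+85 → 130 ≥ 80
Round 3 — Delta, Prism shut down.
No further shutdowns.

3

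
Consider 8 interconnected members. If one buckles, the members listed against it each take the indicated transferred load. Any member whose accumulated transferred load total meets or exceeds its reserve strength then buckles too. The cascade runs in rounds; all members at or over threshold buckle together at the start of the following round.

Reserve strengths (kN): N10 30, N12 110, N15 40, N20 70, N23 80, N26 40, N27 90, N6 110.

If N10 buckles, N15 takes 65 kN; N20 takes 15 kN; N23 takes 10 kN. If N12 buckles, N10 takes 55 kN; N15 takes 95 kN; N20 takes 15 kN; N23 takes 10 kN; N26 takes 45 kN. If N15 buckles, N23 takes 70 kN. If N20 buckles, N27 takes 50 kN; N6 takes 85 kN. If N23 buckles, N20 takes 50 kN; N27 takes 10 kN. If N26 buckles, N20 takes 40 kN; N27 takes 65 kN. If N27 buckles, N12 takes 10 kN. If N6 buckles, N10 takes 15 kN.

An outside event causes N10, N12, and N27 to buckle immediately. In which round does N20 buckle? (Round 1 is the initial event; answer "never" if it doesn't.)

Round 1 — N10, N12, N27 buckle (initial).
  N15: +65+95 → 160 ≥ 40
  N20: +15+15 → 30 < 70
  N23: +10+10 → 20 < 80
  N26: +45 → 45 ≥ 40
Round 2 — N15, N26 buckle.
  N20: +40 → 70 ≥ 70
  N23: +70 → 90 ≥ 80
Round 3 — N20, N23 buckle.
  N6: +85 → 85 < 110
No further bucklings.

3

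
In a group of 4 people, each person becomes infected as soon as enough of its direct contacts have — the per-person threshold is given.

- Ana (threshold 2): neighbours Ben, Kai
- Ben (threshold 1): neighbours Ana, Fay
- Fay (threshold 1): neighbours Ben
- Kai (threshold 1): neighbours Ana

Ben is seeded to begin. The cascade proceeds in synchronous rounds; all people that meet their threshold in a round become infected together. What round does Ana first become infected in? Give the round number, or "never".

never

Round 1 — Ben becomes infected (initial).
Round 2 — checking thresholds:
  Ana: 1 of 2 neighbours < 2, not yet.
  Fay: 1 of 1 neighbours ≥ 1, becomes infected.
Round 3 — no new infections; cascade stops.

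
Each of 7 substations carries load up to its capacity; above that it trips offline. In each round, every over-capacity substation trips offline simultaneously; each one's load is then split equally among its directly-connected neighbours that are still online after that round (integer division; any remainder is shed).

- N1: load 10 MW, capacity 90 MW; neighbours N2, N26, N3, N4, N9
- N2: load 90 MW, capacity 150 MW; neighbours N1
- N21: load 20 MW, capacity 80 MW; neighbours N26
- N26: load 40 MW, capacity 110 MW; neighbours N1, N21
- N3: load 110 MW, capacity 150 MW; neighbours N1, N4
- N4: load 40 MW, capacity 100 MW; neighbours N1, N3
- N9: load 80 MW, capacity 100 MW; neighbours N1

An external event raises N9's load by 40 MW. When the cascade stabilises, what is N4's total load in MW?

Round 1 — N9 at 120 > 100. N9 trips offline.
  N9 sheds 120 MW to N1: 120 each.
    N1: 10+120 = 130 > 90
Round 2 — N1 trips offline.
  N1 sheds 130 MW to N2, N26, N3, N4: 32 each (2 lost).
    N2: 90+32 = 122 ≤ 150
    N26: 40+32 = 72 ≤ 110
    N3: 110+32 = 142 ≤ 150
    N4: 40+32 = 72 ≤ 100
No further trips.

72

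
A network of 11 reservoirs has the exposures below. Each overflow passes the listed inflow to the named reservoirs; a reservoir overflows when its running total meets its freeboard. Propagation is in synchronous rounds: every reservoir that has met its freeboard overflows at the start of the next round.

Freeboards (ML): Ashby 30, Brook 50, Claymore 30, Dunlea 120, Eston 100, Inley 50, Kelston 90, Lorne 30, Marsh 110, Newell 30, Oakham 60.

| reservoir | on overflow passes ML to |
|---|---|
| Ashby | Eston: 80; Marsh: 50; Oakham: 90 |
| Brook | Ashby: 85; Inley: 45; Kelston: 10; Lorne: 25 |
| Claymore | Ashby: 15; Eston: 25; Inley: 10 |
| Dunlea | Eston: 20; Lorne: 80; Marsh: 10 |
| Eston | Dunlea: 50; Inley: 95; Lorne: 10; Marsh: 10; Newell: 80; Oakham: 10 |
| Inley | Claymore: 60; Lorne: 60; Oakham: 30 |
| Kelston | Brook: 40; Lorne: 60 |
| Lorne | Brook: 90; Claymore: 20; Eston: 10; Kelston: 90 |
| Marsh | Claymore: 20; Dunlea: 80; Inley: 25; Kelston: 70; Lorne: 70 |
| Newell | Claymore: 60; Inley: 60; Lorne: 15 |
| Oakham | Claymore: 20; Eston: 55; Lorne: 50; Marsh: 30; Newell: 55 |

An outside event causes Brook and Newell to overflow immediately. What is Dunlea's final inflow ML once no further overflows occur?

50

Round 1 — Brook, Newell overflow (initial).
  Ashby: +85 → 85 ≥ 30
  Claymore: +60 → 60 ≥ 30
  Inley: +45+60 → 105 ≥ 50
  Kelston: +10 → 10 < 90
  Lorne: +25+15 → 40 ≥ 30
Round 2 — Ashby, Claymore, Inley, Lorne overflow.
  Eston: +80+25+10 → 115 ≥ 100
  Kelston: +90 → 100 ≥ 90
  Marsh: +50 → 50 < 110
  Oakham: +90+30 → 120 ≥ 60
Round 3 — Eston, Kelston, Oakham overflow.
  Dunlea: +50 → 50 < 120
  Marsh: +10+30 → 90 < 110
No further overflows.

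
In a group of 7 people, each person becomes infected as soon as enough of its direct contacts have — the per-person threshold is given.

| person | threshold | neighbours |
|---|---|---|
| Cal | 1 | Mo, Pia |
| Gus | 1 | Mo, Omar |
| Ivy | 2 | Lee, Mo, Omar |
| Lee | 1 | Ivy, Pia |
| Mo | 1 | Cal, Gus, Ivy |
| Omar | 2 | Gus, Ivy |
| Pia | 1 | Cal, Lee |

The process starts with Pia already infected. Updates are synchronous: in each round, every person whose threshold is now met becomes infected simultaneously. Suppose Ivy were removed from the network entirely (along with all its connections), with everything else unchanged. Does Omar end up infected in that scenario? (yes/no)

With Ivy removed:
Round 1 — Pia becomes infected (initial).
Round 2 — checking thresholds:
  Cal: 1 of 2 neighbours ≥ 1, becomes infected.
  Lee: 1 of 1 neighbours ≥ 1, becomes infected.
Round 3 — checking thresholds:
  Mo: 1 of 2 neighbours ≥ 1, becomes infected.
Round 4 — checking thresholds:
  Gus: 1 of 2 neighbours ≥ 1, becomes infected.
Round 5 — no new infections; cascade stops.

no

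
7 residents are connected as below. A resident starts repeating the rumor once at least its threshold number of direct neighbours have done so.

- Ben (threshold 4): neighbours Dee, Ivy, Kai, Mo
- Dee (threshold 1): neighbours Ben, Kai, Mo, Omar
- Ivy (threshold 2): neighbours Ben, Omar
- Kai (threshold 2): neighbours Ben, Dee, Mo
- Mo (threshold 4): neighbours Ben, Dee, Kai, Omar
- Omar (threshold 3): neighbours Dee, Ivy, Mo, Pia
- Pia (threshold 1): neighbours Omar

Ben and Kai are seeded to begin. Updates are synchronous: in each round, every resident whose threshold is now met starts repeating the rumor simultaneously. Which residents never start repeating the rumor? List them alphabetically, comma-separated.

Ivy, Mo, Omar, Pia

Round 1 — Ben, Kai start repeating the rumor (initial).
Round 2 — checking thresholds:
  Dee: 2 of 4 neighbours ≥ 1, starts repeating the rumor.
  Ivy: 1 of 2 neighbours < 2, holds.
  Mo: 2 of 4 neighbours < 4, holds.
Round 3 — no new spreads; cascade stops.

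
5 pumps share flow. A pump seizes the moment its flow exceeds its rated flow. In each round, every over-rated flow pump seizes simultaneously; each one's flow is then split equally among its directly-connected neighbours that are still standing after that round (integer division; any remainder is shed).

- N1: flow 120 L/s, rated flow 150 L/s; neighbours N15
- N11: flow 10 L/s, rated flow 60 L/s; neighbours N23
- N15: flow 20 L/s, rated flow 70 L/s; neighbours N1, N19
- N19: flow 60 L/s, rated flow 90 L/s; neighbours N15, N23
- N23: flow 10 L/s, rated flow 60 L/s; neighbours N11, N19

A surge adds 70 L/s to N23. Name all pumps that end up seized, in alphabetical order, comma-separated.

Round 1 — N23 at 80 > 60. N23 seizes.
  N23 sheds 80 L/s to N11, N19: 40 each.
    N11: 10+40 = 50 ≤ 60
    N19: 60+40 = 100 > 90
Round 2 — N19 seizes.
  N19 sheds 100 L/s to N15: 100 each.
    N15: 20+100 = 120 > 70
Round 3 — N15 seizes.
  N15 sheds 120 L/s to N1: 120 each.
    N1: 120+120 = 240 > 150
Round 4 — N1 seizes.
  N1 sheds 240 L/s: no online neighbours, lost.
No further seizures.

N1, N15, N19, N23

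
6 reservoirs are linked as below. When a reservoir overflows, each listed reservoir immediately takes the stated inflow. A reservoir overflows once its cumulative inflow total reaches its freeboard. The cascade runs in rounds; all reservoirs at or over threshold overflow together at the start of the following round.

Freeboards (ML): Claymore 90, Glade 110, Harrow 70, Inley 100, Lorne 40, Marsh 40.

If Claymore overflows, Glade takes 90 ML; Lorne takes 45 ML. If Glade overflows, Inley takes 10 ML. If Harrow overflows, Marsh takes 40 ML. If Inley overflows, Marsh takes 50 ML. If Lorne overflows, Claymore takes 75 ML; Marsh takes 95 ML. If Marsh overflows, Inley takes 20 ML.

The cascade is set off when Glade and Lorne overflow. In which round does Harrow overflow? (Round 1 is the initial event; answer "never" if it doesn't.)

Round 1 — Glade, Lorne overflow (initial).
  Claymore: +75 → 75 < 90
  Inley: +10 → 10 < 100
  Marsh: +95 → 95 ≥ 40
Round 2 — Marsh overflows.
  Inley: +20 → 30 < 100
No further overflows.

never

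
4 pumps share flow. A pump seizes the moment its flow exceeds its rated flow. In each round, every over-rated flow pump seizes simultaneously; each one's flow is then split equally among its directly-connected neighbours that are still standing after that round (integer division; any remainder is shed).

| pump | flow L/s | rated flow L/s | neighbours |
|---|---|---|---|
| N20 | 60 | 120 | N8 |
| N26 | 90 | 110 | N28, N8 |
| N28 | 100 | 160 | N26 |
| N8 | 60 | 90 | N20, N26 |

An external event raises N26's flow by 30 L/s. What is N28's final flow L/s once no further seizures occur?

Round 1 — N26 at 120 > 110. N26 seizes.
  N26 sheds 120 L/s to N28, N8: 60 each.
    N28: 100+60 = 160 ≤ 160
    N8: 60+60 = 120 > 90
Round 2 — N8 seizes.
  N8 sheds 120 L/s to N20: 120 each.
    N20: 60+120 = 180 > 120
Round 3 — N20 seizes.
  N20 sheds 180 L/s: no online neighbours, lost.
No further seizures.

160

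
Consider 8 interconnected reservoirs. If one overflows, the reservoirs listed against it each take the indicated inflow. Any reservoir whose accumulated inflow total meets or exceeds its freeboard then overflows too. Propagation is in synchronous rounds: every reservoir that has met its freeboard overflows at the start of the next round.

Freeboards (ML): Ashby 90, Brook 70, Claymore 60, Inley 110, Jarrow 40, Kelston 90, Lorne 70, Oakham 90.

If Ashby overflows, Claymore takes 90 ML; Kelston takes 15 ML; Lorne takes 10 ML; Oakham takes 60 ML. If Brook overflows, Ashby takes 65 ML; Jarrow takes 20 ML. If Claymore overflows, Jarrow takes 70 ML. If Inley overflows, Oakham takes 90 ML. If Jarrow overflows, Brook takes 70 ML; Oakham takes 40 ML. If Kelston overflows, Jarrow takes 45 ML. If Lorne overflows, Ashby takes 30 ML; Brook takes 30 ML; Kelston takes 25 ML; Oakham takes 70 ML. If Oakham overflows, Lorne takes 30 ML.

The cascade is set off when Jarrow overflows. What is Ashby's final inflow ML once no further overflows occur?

Round 1 — Jarrow overflows (initial).
  Brook: +70 → 70 ≥ 70
  Oakham: +40 → 40 < 90
Round 2 — Brook overflows.
  Ashby: +65 → 65 < 90
No further overflows.

65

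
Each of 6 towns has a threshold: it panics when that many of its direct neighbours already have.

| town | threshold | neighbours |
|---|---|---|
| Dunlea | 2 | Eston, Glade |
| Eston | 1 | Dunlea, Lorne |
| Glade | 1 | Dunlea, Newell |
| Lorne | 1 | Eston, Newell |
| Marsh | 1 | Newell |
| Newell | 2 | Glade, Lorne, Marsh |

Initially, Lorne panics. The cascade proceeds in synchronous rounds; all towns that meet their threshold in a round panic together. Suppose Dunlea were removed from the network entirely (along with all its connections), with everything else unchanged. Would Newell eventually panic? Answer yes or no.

With Dunlea removed:
Round 1 — Lorne panics (initial).
Round 2 — checking thresholds:
  Eston: 1 of 1 neighbours ≥ 1, panics.
  Newell: 1 of 3 neighbours < 2, below threshold.
Round 3 — no new panics; cascade stops.

no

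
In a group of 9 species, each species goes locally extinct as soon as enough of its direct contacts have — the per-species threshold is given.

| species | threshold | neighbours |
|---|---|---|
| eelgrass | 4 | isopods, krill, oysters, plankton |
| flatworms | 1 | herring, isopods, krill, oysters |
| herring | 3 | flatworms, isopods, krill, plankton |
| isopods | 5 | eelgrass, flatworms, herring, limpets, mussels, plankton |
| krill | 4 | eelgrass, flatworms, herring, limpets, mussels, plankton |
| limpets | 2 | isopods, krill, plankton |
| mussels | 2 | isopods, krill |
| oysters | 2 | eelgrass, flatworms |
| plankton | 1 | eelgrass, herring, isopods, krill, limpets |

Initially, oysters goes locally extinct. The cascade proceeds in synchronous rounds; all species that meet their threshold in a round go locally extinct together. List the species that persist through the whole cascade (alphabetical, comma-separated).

eelgrass, herring, isopods, krill, limpets, mussels, plankton

Round 1 — oysters goes locally extinct (initial).
Round 2 — checking thresholds:
  eelgrass: 1 of 4 neighbours < 4, below threshold.
  flatworms: 1 of 4 neighbours ≥ 1, goes locally extinct.
Round 3 — no new extinctions; cascade stops.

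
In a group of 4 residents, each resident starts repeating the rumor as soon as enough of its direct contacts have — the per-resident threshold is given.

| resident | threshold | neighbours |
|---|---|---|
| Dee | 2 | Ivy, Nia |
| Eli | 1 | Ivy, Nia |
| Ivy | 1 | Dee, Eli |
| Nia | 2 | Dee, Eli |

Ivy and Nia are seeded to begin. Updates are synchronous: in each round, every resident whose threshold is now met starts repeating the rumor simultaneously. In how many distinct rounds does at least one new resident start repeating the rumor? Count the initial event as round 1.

2

Round 1 — Ivy, Nia start repeating the rumor (initial).
Round 2 — checking thresholds:
  Dee: 2 of 2 neighbours ≥ 2, starts repeating the rumor.
  Eli: 2 of 2 neighbours ≥ 1, starts repeating the rumor.
Round 3 — no new spreads; cascade stops.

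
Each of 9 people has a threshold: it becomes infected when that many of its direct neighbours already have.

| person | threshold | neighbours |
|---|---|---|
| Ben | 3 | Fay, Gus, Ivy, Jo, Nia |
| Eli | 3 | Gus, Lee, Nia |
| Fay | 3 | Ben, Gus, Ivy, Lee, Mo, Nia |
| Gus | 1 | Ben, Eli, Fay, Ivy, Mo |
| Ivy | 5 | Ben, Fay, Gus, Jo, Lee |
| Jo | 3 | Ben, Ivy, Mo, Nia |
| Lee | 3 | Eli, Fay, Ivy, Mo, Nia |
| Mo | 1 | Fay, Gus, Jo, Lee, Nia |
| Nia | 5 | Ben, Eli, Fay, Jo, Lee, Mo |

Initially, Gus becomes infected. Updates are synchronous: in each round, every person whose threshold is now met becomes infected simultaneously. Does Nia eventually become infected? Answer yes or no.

Round 1 — Gus becomes infected (initial).
Round 2 — checking thresholds:
  Ben: 1 of 5 neighbours < 3, not yet.
  Eli: 1 of 3 neighbours < 3, not yet.
  Fay: 1 of 6 neighbours < 3, not yet.
  Ivy: 1 of 5 neighbours < 5, not yet.
  Mo: 1 of 5 neighbours ≥ 1, becomes infected.
Round 3 — no new infections; cascade stops.

no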